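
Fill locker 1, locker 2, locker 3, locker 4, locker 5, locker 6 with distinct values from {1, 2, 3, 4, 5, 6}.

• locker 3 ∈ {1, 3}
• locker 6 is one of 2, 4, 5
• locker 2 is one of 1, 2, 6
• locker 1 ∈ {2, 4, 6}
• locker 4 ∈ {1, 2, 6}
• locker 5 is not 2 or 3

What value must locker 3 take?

3

The 6 variables together cover exactly {1, 2, 3, 4, 5, 6} — 6 values for 6 variables — and 3 appears only in locker 3's list, so locker 3 = 3.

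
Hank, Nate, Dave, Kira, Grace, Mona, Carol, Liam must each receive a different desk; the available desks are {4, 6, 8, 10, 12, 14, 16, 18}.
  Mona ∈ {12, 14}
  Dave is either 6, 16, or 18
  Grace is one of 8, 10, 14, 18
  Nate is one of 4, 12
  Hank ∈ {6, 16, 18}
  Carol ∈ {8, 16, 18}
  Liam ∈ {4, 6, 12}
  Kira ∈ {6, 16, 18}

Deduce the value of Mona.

The 8 variables draw from only 8 values {4, 6, 8, 10, 12, 14, 16, 18}, so each is used; only Grace can be 10, hence Grace = 10.
Among the 7 still-open variables, 8 fits only Carol (and all 7 values in {4, 6, 8, 12, 14, 16, 18} must be used), so Carol = 8.
The 6 still-open variables draw from only 6 values {4, 6, 12, 14, 16, 18}, so each is used; only Mona can be 14, hence Mona = 14.

14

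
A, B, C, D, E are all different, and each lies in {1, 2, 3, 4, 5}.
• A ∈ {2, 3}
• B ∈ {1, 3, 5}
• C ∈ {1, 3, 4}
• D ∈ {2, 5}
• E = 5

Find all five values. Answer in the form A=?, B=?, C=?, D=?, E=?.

A=3, B=1, C=4, D=2, E=5

E's domain is down to {5}, so E = 5. Remove 5 from B, D.
That leaves D = 2. Strike 2 from A.
A must be 3 (only option left). Remove 3 from B, C.
B's domain is down to {1}, so B = 1. Strike 1 from C.
That leaves C = 4.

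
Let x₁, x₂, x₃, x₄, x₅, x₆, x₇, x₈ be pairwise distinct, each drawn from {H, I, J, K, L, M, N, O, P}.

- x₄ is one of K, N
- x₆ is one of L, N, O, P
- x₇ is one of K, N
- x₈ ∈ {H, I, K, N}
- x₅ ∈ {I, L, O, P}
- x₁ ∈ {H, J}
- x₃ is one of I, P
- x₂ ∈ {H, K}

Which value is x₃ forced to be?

The 8 variables together cover exactly {H, I, J, K, L, N, O, P} — 8 values for 8 variables — and J appears only in x₁'s list, so x₁ = J.
The 2 variables x₄ and x₇ are confined to {K, N}, which locks those values in; drop them from x₂, x₆, x₈.
x₂ has just one choice, so x₂ = H. Strike H from x₈.
x₈ must be I (only option left). Remove I from x₃, x₅.
So x₃ = P.

P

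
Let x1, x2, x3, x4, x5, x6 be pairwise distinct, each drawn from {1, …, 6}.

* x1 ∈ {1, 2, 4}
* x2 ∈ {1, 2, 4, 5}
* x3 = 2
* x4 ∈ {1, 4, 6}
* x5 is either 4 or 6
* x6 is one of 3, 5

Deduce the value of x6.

x3's domain is down to {2}, so x3 = 2. Strike 2 from x1, x2.
The 5 still-open variables together cover exactly {1, 3, 4, 5, 6} — 5 values for 5 variables — and 3 appears only in x6's list, so x6 = 3.

3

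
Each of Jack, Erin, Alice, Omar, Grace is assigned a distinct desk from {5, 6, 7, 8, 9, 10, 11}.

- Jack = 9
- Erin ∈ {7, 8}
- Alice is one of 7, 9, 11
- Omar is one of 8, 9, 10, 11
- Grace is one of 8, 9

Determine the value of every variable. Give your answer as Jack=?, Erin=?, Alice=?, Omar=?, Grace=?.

Jack=9, Erin=7, Alice=11, Omar=10, Grace=8

Jack has just one choice, so Jack = 9. Strike 9 from Alice, Omar, Grace.
Grace has just one choice, so Grace = 8. Eliminate 8 elsewhere: Erin, Omar.
Erin must be 7 (only option left). Eliminate 7 elsewhere: Alice.
Alice must be 11 (only option left). Remove 11 from Omar.
Omar has just one choice, so Omar = 10.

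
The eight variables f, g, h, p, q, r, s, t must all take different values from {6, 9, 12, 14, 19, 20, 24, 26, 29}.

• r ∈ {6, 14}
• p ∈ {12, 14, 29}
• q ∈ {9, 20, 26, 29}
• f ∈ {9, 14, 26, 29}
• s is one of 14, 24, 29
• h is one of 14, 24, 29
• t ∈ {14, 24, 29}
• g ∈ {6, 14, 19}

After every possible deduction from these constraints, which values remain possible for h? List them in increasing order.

h, s, t between them cover only {14, 24, 29} — a naked triple. Remove those values from f, g, p, q, r.
p has just one choice, so p = 12.
r has just one choice, so r = 6. Remove 6 from g.
g must be 19 (only option left).
No further eliminations apply; h can still be any of 14, 24, 29.

14, 24, 29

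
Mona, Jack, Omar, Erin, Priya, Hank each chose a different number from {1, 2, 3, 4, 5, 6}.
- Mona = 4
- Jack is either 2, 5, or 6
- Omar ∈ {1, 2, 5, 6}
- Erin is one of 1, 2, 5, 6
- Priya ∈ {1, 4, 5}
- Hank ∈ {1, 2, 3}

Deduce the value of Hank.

Mona has just one choice, so Mona = 4. So Priya can't be 4.
Among the 5 still-open variables, 3 fits only Hank (and all 5 values in {1, 2, 3, 5, 6} must be used), so Hank = 3.

3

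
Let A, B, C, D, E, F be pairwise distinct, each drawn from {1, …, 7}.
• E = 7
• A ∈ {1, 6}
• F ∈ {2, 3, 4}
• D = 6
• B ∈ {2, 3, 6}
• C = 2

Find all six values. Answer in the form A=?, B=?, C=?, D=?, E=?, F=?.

C has just one choice, so C = 2. Strike 2 from B, F.
D's domain is down to {6}, so D = 6. Remove 6 from A, B.
That leaves E = 7.
A's domain is down to {1}, so A = 1.
B has just one choice, so B = 3. Strike 3 from F.
F has just one choice, so F = 4.

A=1, B=3, C=2, D=6, E=7, F=4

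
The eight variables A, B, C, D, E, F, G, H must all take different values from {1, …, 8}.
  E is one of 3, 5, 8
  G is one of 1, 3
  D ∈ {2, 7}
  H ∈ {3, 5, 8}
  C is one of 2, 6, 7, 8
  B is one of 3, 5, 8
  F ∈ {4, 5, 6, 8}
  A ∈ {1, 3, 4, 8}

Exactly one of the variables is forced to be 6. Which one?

F

B, E, H between them cover only {3, 5, 8} — a naked triple. Remove those values from A, C, F, G.
G must be 1 (only option left). Strike 1 from A.
A has just one choice, so A = 4. Remove 4 from F.
So 6 goes to F.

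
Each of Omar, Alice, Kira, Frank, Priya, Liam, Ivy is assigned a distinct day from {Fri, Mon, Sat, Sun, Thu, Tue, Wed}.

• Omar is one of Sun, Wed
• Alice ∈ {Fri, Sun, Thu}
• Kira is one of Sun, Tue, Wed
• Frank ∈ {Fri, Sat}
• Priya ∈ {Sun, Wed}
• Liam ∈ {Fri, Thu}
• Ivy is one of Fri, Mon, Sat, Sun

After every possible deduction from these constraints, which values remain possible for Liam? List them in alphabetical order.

Fri, Thu

The 7 variables draw from only 7 values {Fri, Mon, Sat, Sun, Thu, Tue, Wed}, so each is used; only Ivy can be Mon, hence Ivy = Mon.
The 6 still-open variables draw from only 6 values {Fri, Sat, Sun, Thu, Tue, Wed}, so each is used; only Frank can be Sat, hence Frank = Sat.
The 5 still-open variables together cover exactly {Fri, Sun, Thu, Tue, Wed} — 5 values for 5 variables — and Tue appears only in Kira's list, so Kira = Tue.
Omar and Priya share exactly the 2 values {Sun, Wed}; by pigeonhole those values go to them, so strike Sun, Wed from Alice.
No further eliminations apply; Liam can still be any of Fri, Thu.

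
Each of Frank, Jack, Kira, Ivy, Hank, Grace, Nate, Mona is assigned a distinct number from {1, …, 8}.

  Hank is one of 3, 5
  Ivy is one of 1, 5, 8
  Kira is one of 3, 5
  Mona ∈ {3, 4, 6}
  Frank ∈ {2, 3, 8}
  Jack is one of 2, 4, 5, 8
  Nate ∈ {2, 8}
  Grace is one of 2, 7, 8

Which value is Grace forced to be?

7

The 8 variables draw from only 8 values {1, 2, 3, 4, 5, 6, 7, 8}, so each is used; only Ivy can be 1, hence Ivy = 1.
The 7 still-open variables draw from only 7 values {2, 3, 4, 5, 6, 7, 8}, so each is used; only Mona can be 6, hence Mona = 6.
The 6 still-open variables together cover exactly {2, 3, 4, 5, 7, 8} — 6 values for 6 variables — and 4 appears only in Jack's list, so Jack = 4.
The 5 still-open variables together cover exactly {2, 3, 5, 7, 8} — 5 values for 5 variables — and 7 appears only in Grace's list, so Grace = 7.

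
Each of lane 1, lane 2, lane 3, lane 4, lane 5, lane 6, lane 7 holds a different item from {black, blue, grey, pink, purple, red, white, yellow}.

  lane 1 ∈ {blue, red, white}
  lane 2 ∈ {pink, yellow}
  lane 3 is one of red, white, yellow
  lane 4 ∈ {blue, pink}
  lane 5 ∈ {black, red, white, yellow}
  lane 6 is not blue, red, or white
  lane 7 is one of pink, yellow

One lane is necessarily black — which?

lane 5

lane 2 and lane 7 share exactly the 2 values {pink, yellow}; by pigeonhole those values go to them, so strike pink, yellow from lane 3, lane 4, lane 5, lane 6.
lane 4 must be blue (only option left). Eliminate blue elsewhere: lane 1.
The 2 variables lane 1 and lane 3 are confined to {red, white}, which locks those values in; drop them from lane 5.
So black goes to lane 5.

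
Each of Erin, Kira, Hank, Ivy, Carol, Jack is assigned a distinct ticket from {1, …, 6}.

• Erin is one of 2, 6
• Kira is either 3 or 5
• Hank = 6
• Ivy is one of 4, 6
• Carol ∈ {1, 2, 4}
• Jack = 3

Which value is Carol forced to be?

Hank's domain is down to {6}, so Hank = 6. Eliminate 6 elsewhere: Erin, Ivy.
That leaves Ivy = 4. Strike 4 from Carol.
Jack must be 3 (only option left). So Kira can't be 3.
Erin has just one choice, so Erin = 2. Strike 2 from Carol.
So Carol = 1.

1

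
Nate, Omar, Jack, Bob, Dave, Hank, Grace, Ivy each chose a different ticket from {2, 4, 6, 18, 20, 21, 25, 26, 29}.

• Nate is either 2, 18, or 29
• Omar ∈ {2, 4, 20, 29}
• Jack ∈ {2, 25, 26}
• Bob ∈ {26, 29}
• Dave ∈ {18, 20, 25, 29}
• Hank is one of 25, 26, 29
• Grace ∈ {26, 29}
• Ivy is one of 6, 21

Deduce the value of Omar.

Bob and Grace share exactly the 2 values {26, 29}; by pigeonhole those values go to them, so strike 26, 29 from Nate, Omar, Jack, Dave, Hank.
Hank's domain is down to {25}, so Hank = 25. Remove 25 from Jack, Dave.
Jack's domain is down to {2}, so Jack = 2. So Nate, Omar can't be 2.
Nate has just one choice, so Nate = 18. Remove 18 from Dave.
Dave has just one choice, so Dave = 20. Eliminate 20 elsewhere: Omar.
So Omar = 4.

4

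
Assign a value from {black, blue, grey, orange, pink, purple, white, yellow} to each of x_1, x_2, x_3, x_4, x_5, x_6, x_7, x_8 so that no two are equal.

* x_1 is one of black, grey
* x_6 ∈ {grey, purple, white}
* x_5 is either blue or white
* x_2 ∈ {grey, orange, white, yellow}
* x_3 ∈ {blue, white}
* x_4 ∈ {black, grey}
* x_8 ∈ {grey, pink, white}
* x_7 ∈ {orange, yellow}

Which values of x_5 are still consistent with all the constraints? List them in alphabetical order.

blue, white

The 8 variables draw from only 8 values {black, blue, grey, orange, pink, purple, white, yellow}, so each is used; only x_8 can be pink, hence x_8 = pink.
Among the 7 still-open variables, purple fits only x_6 (and all 7 values in {black, blue, grey, orange, purple, white, yellow} must be used), so x_6 = purple.
The 2 variables x_1 and x_4 are confined to {black, grey}, which locks those values in; drop them from x_2.
The 2 variables x_3 and x_5 are confined to {blue, white}, which locks those values in; drop them from x_2.
No further eliminations apply; x_5 can still be any of blue, white.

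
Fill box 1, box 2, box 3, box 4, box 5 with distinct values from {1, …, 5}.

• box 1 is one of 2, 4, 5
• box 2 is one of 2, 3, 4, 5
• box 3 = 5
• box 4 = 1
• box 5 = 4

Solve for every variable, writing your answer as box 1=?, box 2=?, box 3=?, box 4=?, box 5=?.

box 1=2, box 2=3, box 3=5, box 4=1, box 5=4

box 3 has just one choice, so box 3 = 5. Eliminate 5 elsewhere: box 1, box 2.
box 4's domain is down to {1}, so box 4 = 1.
box 5's domain is down to {4}, so box 5 = 4. So box 1, box 2 can't be 4.
box 1 has just one choice, so box 1 = 2. Eliminate 2 elsewhere: box 2.
That leaves box 2 = 3.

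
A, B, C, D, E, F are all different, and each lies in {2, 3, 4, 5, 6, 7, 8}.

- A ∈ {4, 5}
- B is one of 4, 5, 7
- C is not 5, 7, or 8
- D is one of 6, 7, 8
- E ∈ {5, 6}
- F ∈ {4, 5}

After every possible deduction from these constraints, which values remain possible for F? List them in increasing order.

4, 5

A and F share exactly the 2 values {4, 5}; by pigeonhole those values go to them, so strike 4, 5 from B, C, E.
That leaves B = 7. Eliminate 7 elsewhere: D.
That leaves E = 6. Remove 6 from C, D.
D must be 8 (only option left).
No further eliminations apply; F can still be any of 4, 5.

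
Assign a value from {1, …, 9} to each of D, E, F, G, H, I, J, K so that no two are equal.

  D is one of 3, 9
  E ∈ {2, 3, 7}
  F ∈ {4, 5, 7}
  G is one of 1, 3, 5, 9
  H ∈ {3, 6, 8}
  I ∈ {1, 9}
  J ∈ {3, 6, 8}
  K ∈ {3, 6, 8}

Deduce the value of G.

H, J, K between them cover only {3, 6, 8} — a naked triple. Remove those values from D, E, G.
That leaves D = 9. Remove 9 from G, I.
I's domain is down to {1}, so I = 1. Remove 1 from G.
So G = 5.

5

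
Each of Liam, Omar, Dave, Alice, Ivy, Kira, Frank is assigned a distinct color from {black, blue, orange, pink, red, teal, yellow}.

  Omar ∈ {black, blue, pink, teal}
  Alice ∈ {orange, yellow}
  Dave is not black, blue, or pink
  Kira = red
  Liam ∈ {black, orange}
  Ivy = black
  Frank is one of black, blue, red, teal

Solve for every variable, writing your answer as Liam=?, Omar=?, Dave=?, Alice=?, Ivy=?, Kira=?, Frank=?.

Ivy's domain is down to {black}, so Ivy = black. Eliminate black elsewhere: Liam, Omar, Frank.
Kira's domain is down to {red}, so Kira = red. Eliminate red elsewhere: Dave, Frank.
Liam has just one choice, so Liam = orange. So Dave, Alice can't be orange.
Alice's domain is down to {yellow}, so Alice = yellow. Eliminate yellow elsewhere: Dave.
Dave has just one choice, so Dave = teal. Strike teal from Omar, Frank.
Frank has just one choice, so Frank = blue. Eliminate blue elsewhere: Omar.
That leaves Omar = pink.

Liam=orange, Omar=pink, Dave=teal, Alice=yellow, Ivy=black, Kira=red, Frank=blue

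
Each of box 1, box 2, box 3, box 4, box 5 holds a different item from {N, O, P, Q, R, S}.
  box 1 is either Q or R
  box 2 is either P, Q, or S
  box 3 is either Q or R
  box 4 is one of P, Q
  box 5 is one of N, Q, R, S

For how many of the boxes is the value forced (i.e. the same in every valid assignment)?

The 5 variables together cover exactly {N, P, Q, R, S} — 5 values for 5 variables — and N appears only in box 5's list, so box 5 = N.
Among the 4 still-open variables, S fits only box 2 (and all 4 values in {P, Q, R, S} must be used), so box 2 = S.
Among the 3 still-open variables, P fits only box 4 (and all 3 values in {P, Q, R} must be used), so box 4 = P.
Determined: box 2=S, box 4=P, box 5=N. The other boxes each still have more than one consistent value. That makes 3.

3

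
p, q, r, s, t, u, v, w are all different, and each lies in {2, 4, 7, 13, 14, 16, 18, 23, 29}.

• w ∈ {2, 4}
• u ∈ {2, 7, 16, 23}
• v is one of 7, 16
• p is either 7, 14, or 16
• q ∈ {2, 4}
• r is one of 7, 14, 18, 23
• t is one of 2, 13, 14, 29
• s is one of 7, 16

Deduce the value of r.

q and w share exactly the 2 values {2, 4}; by pigeonhole those values go to them, so strike 2, 4 from t, u.
s and v between them cover only {7, 16} — a naked pair. Remove those values from p, r, u.
p's domain is down to {14}, so p = 14. So r, t can't be 14.
That leaves u = 23. So r can't be 23.
So r = 18.

18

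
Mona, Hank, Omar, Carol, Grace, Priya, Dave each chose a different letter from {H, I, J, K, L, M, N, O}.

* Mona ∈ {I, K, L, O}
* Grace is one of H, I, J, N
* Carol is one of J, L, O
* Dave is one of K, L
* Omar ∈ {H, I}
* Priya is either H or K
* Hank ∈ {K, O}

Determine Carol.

J

Among the 7 variables, N fits only Grace (and all 7 values in {H, I, J, K, L, N, O} must be used), so Grace = N.
Among the 6 still-open variables, J fits only Carol (and all 6 values in {H, I, J, K, L, O} must be used), so Carol = J.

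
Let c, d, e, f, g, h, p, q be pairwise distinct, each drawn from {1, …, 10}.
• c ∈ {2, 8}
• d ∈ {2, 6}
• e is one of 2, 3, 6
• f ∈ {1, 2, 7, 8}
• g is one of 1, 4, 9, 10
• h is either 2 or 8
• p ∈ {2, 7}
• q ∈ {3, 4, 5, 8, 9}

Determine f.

c and h between them cover only {2, 8} — a naked pair. Remove those values from d, e, f, p, q.
That leaves d = 6. Strike 6 from e.
e's domain is down to {3}, so e = 3. Eliminate 3 elsewhere: q.
That leaves p = 7. So f can't be 7.
So f = 1.

1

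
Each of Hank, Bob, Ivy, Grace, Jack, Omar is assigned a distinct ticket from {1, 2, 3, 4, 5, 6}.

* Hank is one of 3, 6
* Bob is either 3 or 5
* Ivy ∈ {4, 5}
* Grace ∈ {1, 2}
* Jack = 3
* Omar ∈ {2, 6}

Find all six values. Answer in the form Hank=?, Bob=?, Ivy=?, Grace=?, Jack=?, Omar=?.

Hank=6, Bob=5, Ivy=4, Grace=1, Jack=3, Omar=2

Jack's domain is down to {3}, so Jack = 3. Remove 3 from Hank, Bob.
Hank's domain is down to {6}, so Hank = 6. Remove 6 from Omar.
That leaves Bob = 5. So Ivy can't be 5.
That leaves Ivy = 4.
Omar must be 2 (only option left). So Grace can't be 2.
Grace has just one choice, so Grace = 1.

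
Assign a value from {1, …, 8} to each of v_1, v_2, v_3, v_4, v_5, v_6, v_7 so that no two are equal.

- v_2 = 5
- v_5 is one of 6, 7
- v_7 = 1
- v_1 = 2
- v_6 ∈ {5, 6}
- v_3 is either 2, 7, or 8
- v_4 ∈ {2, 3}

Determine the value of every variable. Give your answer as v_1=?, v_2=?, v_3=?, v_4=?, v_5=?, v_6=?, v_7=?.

v_1 must be 2 (only option left). So v_3, v_4 can't be 2.
v_2 has just one choice, so v_2 = 5. Strike 5 from v_6.
v_4 has just one choice, so v_4 = 3.
v_6 has just one choice, so v_6 = 6. Eliminate 6 elsewhere: v_5.
v_7's domain is down to {1}, so v_7 = 1.
That leaves v_5 = 7. Eliminate 7 elsewhere: v_3.
That leaves v_3 = 8.

v_1=2, v_2=5, v_3=8, v_4=3, v_5=7, v_6=6, v_7=1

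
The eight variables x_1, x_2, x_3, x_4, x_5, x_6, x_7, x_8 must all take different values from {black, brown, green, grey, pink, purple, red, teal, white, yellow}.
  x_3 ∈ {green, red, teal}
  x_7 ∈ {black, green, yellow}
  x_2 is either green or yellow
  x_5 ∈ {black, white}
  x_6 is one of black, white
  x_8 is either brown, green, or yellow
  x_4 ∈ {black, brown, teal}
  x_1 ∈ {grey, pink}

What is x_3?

The 2 variables x_5 and x_6 are confined to {black, white}, which locks those values in; drop them from x_4, x_7.
The 2 variables x_2 and x_7 are confined to {green, yellow}, which locks those values in; drop them from x_3, x_8.
x_8 must be brown (only option left). So x_4 can't be brown.
x_4's domain is down to {teal}, so x_4 = teal. Remove teal from x_3.
So x_3 = red.

red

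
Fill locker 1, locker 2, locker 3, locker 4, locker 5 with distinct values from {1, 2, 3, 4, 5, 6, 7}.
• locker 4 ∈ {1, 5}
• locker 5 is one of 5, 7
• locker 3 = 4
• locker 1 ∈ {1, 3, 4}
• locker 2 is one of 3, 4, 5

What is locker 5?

locker 3's domain is down to {4}, so locker 3 = 4. Eliminate 4 elsewhere: locker 1, locker 2.
The 4 still-open variables draw from only 4 values {1, 3, 5, 7}, so each is used; only locker 5 can be 7, hence locker 5 = 7.

7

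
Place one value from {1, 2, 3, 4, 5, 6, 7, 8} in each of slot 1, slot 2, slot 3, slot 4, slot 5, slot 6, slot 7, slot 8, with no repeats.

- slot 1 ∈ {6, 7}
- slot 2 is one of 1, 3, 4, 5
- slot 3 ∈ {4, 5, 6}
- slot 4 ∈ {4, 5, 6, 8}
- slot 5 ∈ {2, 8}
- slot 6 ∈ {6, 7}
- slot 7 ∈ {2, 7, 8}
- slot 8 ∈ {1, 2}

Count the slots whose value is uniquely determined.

The 8 variables draw from only 8 values {1, 2, 3, 4, 5, 6, 7, 8}, so each is used; only slot 2 can be 3, hence slot 2 = 3.
The 7 still-open variables draw from only 7 values {1, 2, 4, 5, 6, 7, 8}, so each is used; only slot 8 can be 1, hence slot 8 = 1.
The 2 variables slot 1 and slot 6 are confined to {6, 7}, which locks those values in; drop them from slot 3, slot 4, slot 7.
The 2 variables slot 5 and slot 7 are confined to {2, 8}, which locks those values in; drop them from slot 4.
Determined: slot 2=3, slot 8=1. The other slots each still have more than one consistent value. That makes 2.

2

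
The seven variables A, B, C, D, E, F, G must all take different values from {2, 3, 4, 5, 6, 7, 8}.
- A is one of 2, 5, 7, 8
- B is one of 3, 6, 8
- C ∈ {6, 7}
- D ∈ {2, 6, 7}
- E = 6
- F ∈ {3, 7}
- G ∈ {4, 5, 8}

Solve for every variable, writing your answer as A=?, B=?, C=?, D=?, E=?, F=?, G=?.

E has just one choice, so E = 6. Remove 6 from B, C, D.
C must be 7 (only option left). So A, D, F can't be 7.
D must be 2 (only option left). Strike 2 from A.
F has just one choice, so F = 3. Eliminate 3 elsewhere: B.
B has just one choice, so B = 8. Eliminate 8 elsewhere: A, G.
A's domain is down to {5}, so A = 5. Strike 5 from G.
G has just one choice, so G = 4.

A=5, B=8, C=7, D=2, E=6, F=3, G=4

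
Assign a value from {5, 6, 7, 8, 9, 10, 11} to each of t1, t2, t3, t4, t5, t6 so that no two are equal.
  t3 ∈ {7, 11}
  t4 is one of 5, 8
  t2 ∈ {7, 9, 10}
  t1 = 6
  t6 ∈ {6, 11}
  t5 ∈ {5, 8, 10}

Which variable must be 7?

t3

t1 has just one choice, so t1 = 6. Strike 6 from t6.
t6 has just one choice, so t6 = 11. Remove 11 from t3.
So 7 goes to t3.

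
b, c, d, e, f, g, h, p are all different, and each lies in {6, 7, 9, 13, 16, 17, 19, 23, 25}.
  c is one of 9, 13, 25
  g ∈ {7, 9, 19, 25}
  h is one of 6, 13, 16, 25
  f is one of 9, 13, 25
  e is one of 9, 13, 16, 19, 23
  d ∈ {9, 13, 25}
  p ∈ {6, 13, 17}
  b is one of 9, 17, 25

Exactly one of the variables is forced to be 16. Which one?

h

c, d, f share exactly the 3 values {9, 13, 25}; by pigeonhole those values go to them, so strike 9, 13, 25 from b, e, g, h, p.
b's domain is down to {17}, so b = 17. Eliminate 17 elsewhere: p.
p's domain is down to {6}, so p = 6. Strike 6 from h.
So 16 goes to h.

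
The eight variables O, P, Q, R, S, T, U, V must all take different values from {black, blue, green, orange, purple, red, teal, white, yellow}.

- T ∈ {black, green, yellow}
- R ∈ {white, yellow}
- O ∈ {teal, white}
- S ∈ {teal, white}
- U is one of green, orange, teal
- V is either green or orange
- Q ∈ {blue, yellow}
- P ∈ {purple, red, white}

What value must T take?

The 2 variables O and S are confined to {teal, white}, which locks those values in; drop them from P, R, U.
R must be yellow (only option left). So Q, T can't be yellow.
Q must be blue (only option left).
The 2 variables U and V are confined to {green, orange}, which locks those values in; drop them from T.
So T = black.

black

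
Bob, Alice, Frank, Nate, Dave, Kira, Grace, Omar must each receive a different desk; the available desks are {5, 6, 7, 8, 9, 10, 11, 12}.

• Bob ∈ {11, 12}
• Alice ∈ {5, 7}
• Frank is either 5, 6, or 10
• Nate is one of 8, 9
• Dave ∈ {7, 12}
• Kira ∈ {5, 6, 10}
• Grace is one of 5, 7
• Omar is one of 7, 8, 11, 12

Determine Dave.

12

Among the 8 variables, 9 fits only Nate (and all 8 values in {5, 6, 7, 8, 9, 10, 11, 12} must be used), so Nate = 9.
The 7 still-open variables draw from only 7 values {5, 6, 7, 8, 10, 11, 12}, so each is used; only Omar can be 8, hence Omar = 8.
The 6 still-open variables draw from only 6 values {5, 6, 7, 10, 11, 12}, so each is used; only Bob can be 11, hence Bob = 11.
The 5 still-open variables draw from only 5 values {5, 6, 7, 10, 12}, so each is used; only Dave can be 12, hence Dave = 12.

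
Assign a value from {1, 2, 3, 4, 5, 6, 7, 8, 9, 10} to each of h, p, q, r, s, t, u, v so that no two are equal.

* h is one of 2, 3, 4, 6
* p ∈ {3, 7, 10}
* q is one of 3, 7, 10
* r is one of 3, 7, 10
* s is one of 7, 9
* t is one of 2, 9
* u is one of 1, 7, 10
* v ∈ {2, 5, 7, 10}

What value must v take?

p, q, r between them cover only {3, 7, 10} — a naked triple. Remove those values from h, s, u, v.
That leaves s = 9. So t can't be 9.
t has just one choice, so t = 2. Remove 2 from h, v.
So v = 5.

5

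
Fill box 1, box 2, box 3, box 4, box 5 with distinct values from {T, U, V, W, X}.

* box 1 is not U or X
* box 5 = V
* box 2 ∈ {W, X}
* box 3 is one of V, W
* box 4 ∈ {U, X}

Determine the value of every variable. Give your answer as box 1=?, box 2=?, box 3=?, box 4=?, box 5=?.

box 5's domain is down to {V}, so box 5 = V. Strike V from box 1, box 3.
box 3 has just one choice, so box 3 = W. Eliminate W elsewhere: box 1, box 2.
box 1 must be T (only option left).
box 2's domain is down to {X}, so box 2 = X. Strike X from box 4.
That leaves box 4 = U.

box 1=T, box 2=X, box 3=W, box 4=U, box 5=V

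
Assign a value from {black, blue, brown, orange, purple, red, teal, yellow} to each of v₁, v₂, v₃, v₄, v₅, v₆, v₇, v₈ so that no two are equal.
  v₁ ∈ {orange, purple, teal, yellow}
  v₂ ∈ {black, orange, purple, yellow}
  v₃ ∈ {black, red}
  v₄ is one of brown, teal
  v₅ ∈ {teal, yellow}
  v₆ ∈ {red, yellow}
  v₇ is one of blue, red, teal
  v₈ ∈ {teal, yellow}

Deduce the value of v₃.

The 8 variables draw from only 8 values {black, blue, brown, orange, purple, red, teal, yellow}, so each is used; only v₇ can be blue, hence v₇ = blue.
Among the 7 still-open variables, brown fits only v₄ (and all 7 values in {black, brown, orange, purple, red, teal, yellow} must be used), so v₄ = brown.
v₅ and v₈ share exactly the 2 values {teal, yellow}; by pigeonhole those values go to them, so strike teal, yellow from v₁, v₂, v₆.
v₆'s domain is down to {red}, so v₆ = red. So v₃ can't be red.
So v₃ = black.

black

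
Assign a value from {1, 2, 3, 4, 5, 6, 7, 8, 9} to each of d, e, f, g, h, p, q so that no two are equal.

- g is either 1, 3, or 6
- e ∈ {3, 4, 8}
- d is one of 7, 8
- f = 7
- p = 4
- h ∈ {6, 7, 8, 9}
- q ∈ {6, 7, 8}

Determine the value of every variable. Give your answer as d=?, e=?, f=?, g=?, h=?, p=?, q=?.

f has just one choice, so f = 7. So d, h, q can't be 7.
p must be 4 (only option left). Eliminate 4 elsewhere: e.
d must be 8 (only option left). Strike 8 from e, h, q.
e's domain is down to {3}, so e = 3. Eliminate 3 elsewhere: g.
q has just one choice, so q = 6. Eliminate 6 elsewhere: g, h.
g's domain is down to {1}, so g = 1.
That leaves h = 9.

d=8, e=3, f=7, g=1, h=9, p=4, q=6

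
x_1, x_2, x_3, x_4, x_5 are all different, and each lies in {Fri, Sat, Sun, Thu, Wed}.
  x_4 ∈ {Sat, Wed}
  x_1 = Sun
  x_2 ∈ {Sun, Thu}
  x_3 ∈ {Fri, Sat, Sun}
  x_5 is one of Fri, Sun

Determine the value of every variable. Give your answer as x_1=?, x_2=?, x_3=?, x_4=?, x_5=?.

x_1=Sun, x_2=Thu, x_3=Sat, x_4=Wed, x_5=Fri

x_1 must be Sun (only option left). Eliminate Sun elsewhere: x_2, x_3, x_5.
x_2 has just one choice, so x_2 = Thu.
That leaves x_5 = Fri. Strike Fri from x_3.
x_3 has just one choice, so x_3 = Sat. Strike Sat from x_4.
x_4 has just one choice, so x_4 = Wed.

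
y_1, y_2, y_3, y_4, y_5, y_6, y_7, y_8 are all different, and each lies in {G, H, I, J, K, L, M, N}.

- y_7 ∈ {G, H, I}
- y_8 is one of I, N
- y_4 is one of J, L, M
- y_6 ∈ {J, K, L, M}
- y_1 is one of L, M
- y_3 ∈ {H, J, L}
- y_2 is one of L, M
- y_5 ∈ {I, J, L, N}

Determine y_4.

J

The 8 variables draw from only 8 values {G, H, I, J, K, L, M, N}, so each is used; only y_7 can be G, hence y_7 = G.
Among the 7 still-open variables, H fits only y_3 (and all 7 values in {H, I, J, K, L, M, N} must be used), so y_3 = H.
The 6 still-open variables draw from only 6 values {I, J, K, L, M, N}, so each is used; only y_6 can be K, hence y_6 = K.
The 2 variables y_1 and y_2 are confined to {L, M}, which locks those values in; drop them from y_4, y_5.
So y_4 = J.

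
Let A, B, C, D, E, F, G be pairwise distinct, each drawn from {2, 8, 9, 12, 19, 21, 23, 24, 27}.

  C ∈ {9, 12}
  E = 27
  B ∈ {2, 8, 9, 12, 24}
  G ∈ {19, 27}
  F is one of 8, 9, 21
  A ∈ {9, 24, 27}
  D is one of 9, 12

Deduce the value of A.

E's domain is down to {27}, so E = 27. Eliminate 27 elsewhere: A, G.
G must be 19 (only option left).
C and D between them cover only {9, 12} — a naked pair. Remove those values from A, B, F.
So A = 24.

24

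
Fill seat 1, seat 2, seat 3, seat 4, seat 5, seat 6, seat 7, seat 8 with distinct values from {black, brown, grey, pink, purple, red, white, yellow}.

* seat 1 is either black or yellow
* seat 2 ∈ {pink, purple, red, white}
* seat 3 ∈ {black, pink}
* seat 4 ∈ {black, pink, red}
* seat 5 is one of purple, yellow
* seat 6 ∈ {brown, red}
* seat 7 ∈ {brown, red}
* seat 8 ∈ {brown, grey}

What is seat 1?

yellow

The 8 variables together cover exactly {black, brown, grey, pink, purple, red, white, yellow} — 8 values for 8 variables — and grey appears only in seat 8's list, so seat 8 = grey.
The 7 still-open variables together cover exactly {black, brown, pink, purple, red, white, yellow} — 7 values for 7 variables — and white appears only in seat 2's list, so seat 2 = white.
The 6 still-open variables together cover exactly {black, brown, pink, purple, red, yellow} — 6 values for 6 variables — and purple appears only in seat 5's list, so seat 5 = purple.
The 5 still-open variables draw from only 5 values {black, brown, pink, red, yellow}, so each is used; only seat 1 can be yellow, hence seat 1 = yellow.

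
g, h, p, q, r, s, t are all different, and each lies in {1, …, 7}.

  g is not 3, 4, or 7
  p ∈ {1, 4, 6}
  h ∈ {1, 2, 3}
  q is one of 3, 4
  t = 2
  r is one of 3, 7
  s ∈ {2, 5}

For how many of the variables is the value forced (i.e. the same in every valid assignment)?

3

t must be 2 (only option left). Eliminate 2 elsewhere: g, h, s.
s must be 5 (only option left). So g can't be 5.
The 5 still-open variables together cover exactly {1, 3, 4, 6, 7} — 5 values for 5 variables — and 7 appears only in r's list, so r = 7.
Determined: r=7, s=5, t=2. The other variables each still have more than one consistent value. That makes 3.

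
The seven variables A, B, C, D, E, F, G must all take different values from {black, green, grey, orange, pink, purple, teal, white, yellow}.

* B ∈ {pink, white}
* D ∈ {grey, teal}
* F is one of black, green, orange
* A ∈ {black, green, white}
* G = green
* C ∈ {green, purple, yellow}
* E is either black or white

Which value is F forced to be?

orange

G's domain is down to {green}, so G = green. Remove green from A, C, F.
A and E between them cover only {black, white} — a naked pair. Remove those values from B, F.
So F = orange.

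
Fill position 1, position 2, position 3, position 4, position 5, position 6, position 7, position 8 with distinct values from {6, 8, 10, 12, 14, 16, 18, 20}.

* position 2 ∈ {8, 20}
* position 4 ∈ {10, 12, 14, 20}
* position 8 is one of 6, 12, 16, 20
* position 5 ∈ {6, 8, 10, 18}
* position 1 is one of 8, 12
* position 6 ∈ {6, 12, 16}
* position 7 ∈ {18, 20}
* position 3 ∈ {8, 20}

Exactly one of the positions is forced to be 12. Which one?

Among the 8 variables, 14 fits only position 4 (and all 8 values in {6, 8, 10, 12, 14, 16, 18, 20} must be used), so position 4 = 14.
The 7 still-open variables draw from only 7 values {6, 8, 10, 12, 16, 18, 20}, so each is used; only position 5 can be 10, hence position 5 = 10.
The 6 still-open variables together cover exactly {6, 8, 12, 16, 18, 20} — 6 values for 6 variables — and 18 appears only in position 7's list, so position 7 = 18.
position 2 and position 3 between them cover only {8, 20} — a naked pair. Remove those values from position 1, position 8.
So 12 goes to position 1.

position 1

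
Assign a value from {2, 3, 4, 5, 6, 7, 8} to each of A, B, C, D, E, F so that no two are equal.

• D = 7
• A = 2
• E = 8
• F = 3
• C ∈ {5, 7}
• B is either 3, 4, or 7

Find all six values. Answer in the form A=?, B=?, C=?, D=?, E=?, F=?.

A's domain is down to {2}, so A = 2.
D has just one choice, so D = 7. Remove 7 from B, C.
E has just one choice, so E = 8.
F has just one choice, so F = 3. Eliminate 3 elsewhere: B.
B must be 4 (only option left).
That leaves C = 5.

A=2, B=4, C=5, D=7, E=8, F=3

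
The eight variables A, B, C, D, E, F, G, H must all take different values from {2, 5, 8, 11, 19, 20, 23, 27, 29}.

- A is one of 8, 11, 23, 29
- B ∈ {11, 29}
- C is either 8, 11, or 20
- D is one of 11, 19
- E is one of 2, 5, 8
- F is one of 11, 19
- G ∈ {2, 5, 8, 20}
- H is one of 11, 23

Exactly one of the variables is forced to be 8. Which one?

A

D and F between them cover only {11, 19} — a naked pair. Remove those values from A, B, C, H.
That leaves B = 29. Strike 29 from A.
H must be 23 (only option left). So A can't be 23.
So 8 goes to A.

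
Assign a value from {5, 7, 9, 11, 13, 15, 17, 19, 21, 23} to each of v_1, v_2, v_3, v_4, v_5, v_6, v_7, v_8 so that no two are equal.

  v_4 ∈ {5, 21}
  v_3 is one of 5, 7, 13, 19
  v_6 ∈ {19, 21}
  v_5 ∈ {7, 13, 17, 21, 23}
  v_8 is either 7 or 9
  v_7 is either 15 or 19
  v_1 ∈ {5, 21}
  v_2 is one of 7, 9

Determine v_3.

v_1 and v_4 share exactly the 2 values {5, 21}; by pigeonhole those values go to them, so strike 5, 21 from v_3, v_5, v_6.
v_6 must be 19 (only option left). Remove 19 from v_3, v_7.
v_7 has just one choice, so v_7 = 15.
v_2 and v_8 share exactly the 2 values {7, 9}; by pigeonhole those values go to them, so strike 7, 9 from v_3, v_5.
So v_3 = 13.

13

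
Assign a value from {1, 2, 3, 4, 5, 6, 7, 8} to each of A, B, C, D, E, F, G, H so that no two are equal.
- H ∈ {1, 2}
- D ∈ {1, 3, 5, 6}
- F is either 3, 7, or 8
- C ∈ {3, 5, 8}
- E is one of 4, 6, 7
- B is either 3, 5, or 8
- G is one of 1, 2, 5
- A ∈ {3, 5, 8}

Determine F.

7

Among the 8 variables, 4 fits only E (and all 8 values in {1, 2, 3, 4, 5, 6, 7, 8} must be used), so E = 4.
The 7 still-open variables together cover exactly {1, 2, 3, 5, 6, 7, 8} — 7 values for 7 variables — and 6 appears only in D's list, so D = 6.
The 6 still-open variables together cover exactly {1, 2, 3, 5, 7, 8} — 6 values for 6 variables — and 7 appears only in F's list, so F = 7.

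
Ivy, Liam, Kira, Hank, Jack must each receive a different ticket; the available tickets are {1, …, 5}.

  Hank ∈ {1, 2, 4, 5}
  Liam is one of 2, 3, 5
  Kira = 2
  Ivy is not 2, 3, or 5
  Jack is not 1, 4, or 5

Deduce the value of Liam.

Kira's domain is down to {2}, so Kira = 2. Strike 2 from Liam, Hank, Jack.
That leaves Jack = 3. So Liam can't be 3.
So Liam = 5.

5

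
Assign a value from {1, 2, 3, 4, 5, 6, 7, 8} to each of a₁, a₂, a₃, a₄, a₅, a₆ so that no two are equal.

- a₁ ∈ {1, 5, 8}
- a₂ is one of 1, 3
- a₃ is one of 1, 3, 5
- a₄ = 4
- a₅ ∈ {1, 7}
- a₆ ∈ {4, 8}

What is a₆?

8

a₄'s domain is down to {4}, so a₄ = 4. So a₆ can't be 4.
So a₆ = 8.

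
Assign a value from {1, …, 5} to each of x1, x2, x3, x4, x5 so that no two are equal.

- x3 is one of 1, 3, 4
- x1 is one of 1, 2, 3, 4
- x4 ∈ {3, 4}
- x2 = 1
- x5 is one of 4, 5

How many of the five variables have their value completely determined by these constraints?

x2 must be 1 (only option left). So x1, x3 can't be 1.
The 4 still-open variables draw from only 4 values {2, 3, 4, 5}, so each is used; only x1 can be 2, hence x1 = 2.
Among the 3 still-open variables, 5 fits only x5 (and all 3 values in {3, 4, 5} must be used), so x5 = 5.
Determined: x1=2, x2=1, x5=5. The other variables each still have more than one consistent value. That makes 3.

3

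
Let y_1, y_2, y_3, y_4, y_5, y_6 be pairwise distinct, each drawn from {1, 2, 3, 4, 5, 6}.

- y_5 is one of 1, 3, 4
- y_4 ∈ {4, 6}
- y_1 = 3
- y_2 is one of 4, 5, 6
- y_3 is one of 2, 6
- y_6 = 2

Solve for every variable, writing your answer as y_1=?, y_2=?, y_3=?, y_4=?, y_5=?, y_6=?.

y_1=3, y_2=5, y_3=6, y_4=4, y_5=1, y_6=2

y_1 must be 3 (only option left). So y_5 can't be 3.
y_6 has just one choice, so y_6 = 2. Remove 2 from y_3.
y_3's domain is down to {6}, so y_3 = 6. Remove 6 from y_2, y_4.
y_4 has just one choice, so y_4 = 4. Remove 4 from y_2, y_5.
y_5 must be 1 (only option left).
y_2's domain is down to {5}, so y_2 = 5.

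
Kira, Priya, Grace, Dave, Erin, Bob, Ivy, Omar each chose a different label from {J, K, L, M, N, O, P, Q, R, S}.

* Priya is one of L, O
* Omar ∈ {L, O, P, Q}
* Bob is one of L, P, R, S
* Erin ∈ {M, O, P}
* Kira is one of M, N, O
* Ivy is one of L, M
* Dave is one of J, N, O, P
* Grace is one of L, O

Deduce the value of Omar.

The 2 variables Priya and Grace are confined to {L, O}, which locks those values in; drop them from Kira, Dave, Erin, Bob, Ivy, Omar.
That leaves Ivy = M. Remove M from Kira, Erin.
Kira must be N (only option left). Remove N from Dave.
Erin has just one choice, so Erin = P. Remove P from Dave, Bob, Omar.
So Omar = Q.

Q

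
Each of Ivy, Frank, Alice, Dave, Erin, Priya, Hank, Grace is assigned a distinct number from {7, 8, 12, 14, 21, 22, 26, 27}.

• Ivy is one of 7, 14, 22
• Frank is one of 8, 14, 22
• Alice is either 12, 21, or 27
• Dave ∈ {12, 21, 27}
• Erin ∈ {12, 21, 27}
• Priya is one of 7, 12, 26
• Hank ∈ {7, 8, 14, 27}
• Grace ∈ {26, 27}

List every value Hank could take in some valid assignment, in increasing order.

8, 14

Alice, Dave, Erin share exactly the 3 values {12, 21, 27}; by pigeonhole those values go to them, so strike 12, 21, 27 from Priya, Hank, Grace.
That leaves Grace = 26. So Priya can't be 26.
Priya has just one choice, so Priya = 7. Eliminate 7 elsewhere: Ivy, Hank.
No further eliminations apply; Hank can still be any of 8, 14.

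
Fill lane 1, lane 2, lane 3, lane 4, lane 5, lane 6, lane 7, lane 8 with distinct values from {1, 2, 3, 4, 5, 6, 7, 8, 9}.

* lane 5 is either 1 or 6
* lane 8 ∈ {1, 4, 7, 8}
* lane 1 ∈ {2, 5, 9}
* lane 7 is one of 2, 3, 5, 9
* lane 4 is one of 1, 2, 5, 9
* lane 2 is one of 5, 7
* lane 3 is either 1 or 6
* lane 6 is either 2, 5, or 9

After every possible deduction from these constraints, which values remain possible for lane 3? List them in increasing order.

1, 6

lane 3 and lane 5 share exactly the 2 values {1, 6}; by pigeonhole those values go to them, so strike 1, 6 from lane 4, lane 8.
lane 1, lane 4, lane 6 between them cover only {2, 5, 9} — a naked triple. Remove those values from lane 2, lane 7.
That leaves lane 2 = 7. Eliminate 7 elsewhere: lane 8.
lane 7 must be 3 (only option left).
No further eliminations apply; lane 3 can still be any of 1, 6.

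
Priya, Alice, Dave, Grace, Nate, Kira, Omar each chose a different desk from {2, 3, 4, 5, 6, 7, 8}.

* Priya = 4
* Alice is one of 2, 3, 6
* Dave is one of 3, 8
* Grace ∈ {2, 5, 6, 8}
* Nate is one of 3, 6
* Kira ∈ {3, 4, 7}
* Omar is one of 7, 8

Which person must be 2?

Priya's domain is down to {4}, so Priya = 4. Strike 4 from Kira.
The 6 still-open variables draw from only 6 values {2, 3, 5, 6, 7, 8}, so each is used; only Grace can be 5, hence Grace = 5.
Among the 5 still-open variables, 2 fits only Alice (and all 5 values in {2, 3, 6, 7, 8} must be used), so Alice = 2.

Alice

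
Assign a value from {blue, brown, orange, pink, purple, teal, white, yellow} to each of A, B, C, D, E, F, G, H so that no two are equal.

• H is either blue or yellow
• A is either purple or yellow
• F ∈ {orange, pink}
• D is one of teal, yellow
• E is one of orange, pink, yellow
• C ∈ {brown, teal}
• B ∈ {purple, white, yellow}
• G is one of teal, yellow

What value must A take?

purple

The 8 variables draw from only 8 values {blue, brown, orange, pink, purple, teal, white, yellow}, so each is used; only H can be blue, hence H = blue.
Among the 7 still-open variables, brown fits only C (and all 7 values in {brown, orange, pink, purple, teal, white, yellow} must be used), so C = brown.
Among the 6 still-open variables, white fits only B (and all 6 values in {orange, pink, purple, teal, white, yellow} must be used), so B = white.
The 5 still-open variables together cover exactly {orange, pink, purple, teal, yellow} — 5 values for 5 variables — and purple appears only in A's list, so A = purple.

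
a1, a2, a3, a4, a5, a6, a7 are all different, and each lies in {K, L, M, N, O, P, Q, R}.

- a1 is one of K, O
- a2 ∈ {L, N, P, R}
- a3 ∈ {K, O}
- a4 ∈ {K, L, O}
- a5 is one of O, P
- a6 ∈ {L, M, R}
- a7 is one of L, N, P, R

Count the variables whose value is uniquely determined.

The 7 variables draw from only 7 values {K, L, M, N, O, P, R}, so each is used; only a6 can be M, hence a6 = M.
a1 and a3 between them cover only {K, O} — a naked pair. Remove those values from a4, a5.
a4's domain is down to {L}, so a4 = L. Strike L from a2, a7.
a5 has just one choice, so a5 = P. Eliminate P elsewhere: a2, a7.
Determined: a4=L, a5=P, a6=M. The other variables each still have more than one consistent value. That makes 3.

3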